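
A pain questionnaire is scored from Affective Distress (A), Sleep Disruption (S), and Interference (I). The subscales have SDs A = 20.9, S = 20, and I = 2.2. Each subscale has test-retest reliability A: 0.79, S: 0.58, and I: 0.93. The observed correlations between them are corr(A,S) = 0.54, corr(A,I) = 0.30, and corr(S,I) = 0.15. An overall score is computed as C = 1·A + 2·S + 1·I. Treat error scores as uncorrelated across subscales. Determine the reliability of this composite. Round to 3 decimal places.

0.745

Var(C) = 20.9² + 2²·20² + 2.2² + 2·[2·20.9·20·0.54 + 20.9·2.2·0.30 + 2·20·2.2·0.15] = 2041.65 + 956.868 = 2998.52.
Under uncorrelated errors the observed covariances equal the true-score covariances, so only the own-variance terms attenuate.
True-score variance = [20.9²·0.79 + 2²·20²·0.58 + 2.2²·0.93] + 956.868 = 1277.58 + 956.868 = 2234.45.
Reliability = 2234.45 / 2998.52 = 0.745.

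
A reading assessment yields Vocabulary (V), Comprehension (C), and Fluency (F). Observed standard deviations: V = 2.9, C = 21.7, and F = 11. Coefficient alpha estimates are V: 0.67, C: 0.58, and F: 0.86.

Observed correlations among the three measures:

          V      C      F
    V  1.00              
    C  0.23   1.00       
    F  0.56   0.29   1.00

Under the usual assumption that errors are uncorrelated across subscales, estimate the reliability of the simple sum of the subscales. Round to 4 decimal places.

0.7293

Var(V+C+F) = 2.9² + 21.7² + 11² + 2·[2.9·21.7·0.23 + 2.9·11·0.56 + 21.7·11·0.29] = 600.3 + 203.122 = 803.422.
With uncorrelated errors the cross-covariances are all true-score covariance, so they carry over unchanged; only the diagonal terms shrink to ρᵢσᵢ².
True-score variance = [2.9²·0.67 + 21.7²·0.58 + 11²·0.86] + 203.122 = 382.811 + 203.122 = 585.933.
Reliability = 585.933 / 803.422 = 0.7293.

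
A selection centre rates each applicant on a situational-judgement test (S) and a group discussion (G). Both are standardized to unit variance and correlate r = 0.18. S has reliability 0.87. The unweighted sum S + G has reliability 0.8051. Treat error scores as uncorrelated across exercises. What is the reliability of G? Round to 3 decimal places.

0.670

Var(S+G) = 2 + 2·0.18 = 2.360.
True-score variance = ρ_S + ρ_G + 2·0.18, so 0.8051 = (0.87 + ρ_G + 0.36) / 2.360.
ρ_G = 0.8051·2.360 − 0.87 − 0.36 = 0.670.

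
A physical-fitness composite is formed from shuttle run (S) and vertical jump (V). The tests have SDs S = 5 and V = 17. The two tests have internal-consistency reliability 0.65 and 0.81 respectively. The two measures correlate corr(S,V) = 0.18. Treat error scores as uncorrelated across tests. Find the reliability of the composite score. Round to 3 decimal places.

Var(S+V) = 5² + 17² + 2·[5·17·0.18] = 314 + 30.6 = 344.6.
Because errors are independent across components, Cov(Tᵢ,Tⱼ) = Cov(Xᵢ,Xⱼ); the off-diagonal part of the true-score variance is the same as above.
True-score variance = [5²·0.65 + 17²·0.81] + 30.6 = 250.34 + 30.6 = 280.94.
Reliability = 280.94 / 344.6 = 0.815.

0.815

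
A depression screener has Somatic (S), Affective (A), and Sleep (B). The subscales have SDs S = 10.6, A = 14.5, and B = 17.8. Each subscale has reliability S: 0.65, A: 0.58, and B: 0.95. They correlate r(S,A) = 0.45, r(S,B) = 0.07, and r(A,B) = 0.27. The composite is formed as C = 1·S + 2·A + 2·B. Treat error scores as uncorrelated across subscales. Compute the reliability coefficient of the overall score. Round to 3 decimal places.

Var(C) = 10.6² + 2²·14.5² + 2²·17.8² + 2·[2·10.6·14.5·0.45 + 2·10.6·17.8·0.07 + 4·14.5·17.8·0.27] = 2220.72 + 886.986 = 3107.71.
Under uncorrelated errors the observed covariances equal the true-score covariances, so only the own-variance terms attenuate.
True-score variance = [10.6²·0.65 + 2²·14.5²·0.58 + 2²·17.8²·0.95] + 886.986 = 1764.81 + 886.986 = 2651.79.
Reliability = 2651.79 / 3107.71 = 0.853.

0.853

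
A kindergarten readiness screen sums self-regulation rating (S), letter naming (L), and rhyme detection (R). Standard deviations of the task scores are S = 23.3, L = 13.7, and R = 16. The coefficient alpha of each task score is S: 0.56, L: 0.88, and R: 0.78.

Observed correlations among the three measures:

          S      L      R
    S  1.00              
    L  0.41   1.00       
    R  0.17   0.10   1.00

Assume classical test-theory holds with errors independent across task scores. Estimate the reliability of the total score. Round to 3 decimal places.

Var(S+L+R) = 23.3² + 13.7² + 16² + 2·[23.3·13.7·0.41 + 23.3·16·0.17 + 13.7·16·0.10] = 986.58 + 432.344 = 1418.92.
Because errors are independent across components, Cov(Tᵢ,Tⱼ) = Cov(Xᵢ,Xⱼ); the off-diagonal part of the true-score variance is the same as above.
True-score variance = [23.3²·0.56 + 13.7²·0.88 + 16²·0.78] + 432.344 = 668.866 + 432.344 = 1101.21.
Reliability = 1101.21 / 1418.92 = 0.776.

0.776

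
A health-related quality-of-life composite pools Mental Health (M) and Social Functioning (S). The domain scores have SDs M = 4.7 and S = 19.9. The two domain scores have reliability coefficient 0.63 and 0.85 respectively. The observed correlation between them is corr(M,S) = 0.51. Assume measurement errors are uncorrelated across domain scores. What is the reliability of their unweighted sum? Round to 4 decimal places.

0.8684

Var(M+S) = 4.7² + 19.9² + 2·[4.7·19.9·0.51] = 418.1 + 95.4006 = 513.501.
Under uncorrelated errors the observed covariances equal the true-score covariances, so only the own-variance terms attenuate.
True-score variance = [4.7²·0.63 + 19.9²·0.85] + 95.4006 = 350.525 + 95.4006 = 445.926.
Reliability = 445.926 / 513.501 = 0.8684.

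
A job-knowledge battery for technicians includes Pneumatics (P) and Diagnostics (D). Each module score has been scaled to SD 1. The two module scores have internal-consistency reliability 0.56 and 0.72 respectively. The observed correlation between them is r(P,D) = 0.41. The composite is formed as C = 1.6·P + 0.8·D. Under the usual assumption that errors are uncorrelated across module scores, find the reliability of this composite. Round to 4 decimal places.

Var(C) = 1.6² + 0.8² + 2·[1.28·0.41] = 3.2 + 1.0496 = 4.2496.
Because errors are independent across components, Cov(Tᵢ,Tⱼ) = Cov(Xᵢ,Xⱼ); the off-diagonal part of the true-score variance is the same as above.
True-score variance = [1.6²·0.56 + 0.8²·0.72] + 1.0496 = 1.8944 + 1.0496 = 2.944.
Reliability = 2.944 / 4.2496 = 0.6928.

0.6928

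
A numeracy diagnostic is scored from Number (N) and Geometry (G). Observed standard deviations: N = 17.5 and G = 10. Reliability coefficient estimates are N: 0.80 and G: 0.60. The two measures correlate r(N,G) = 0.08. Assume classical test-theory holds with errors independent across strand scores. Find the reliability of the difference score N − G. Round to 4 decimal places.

Var(N−G) = 17.5² + 10² − 2·17.5·10·0.08 = 406.25 − 28 = 378.25.
Under uncorrelated errors the observed covariances equal the true-score covariances, so only the own-variance terms attenuate.
True-score variance = [17.5²·0.80 + 10²·0.60] − 28 = 305 − 28 = 277.
Reliability = 277 / 378.25 = 0.7323.

0.7323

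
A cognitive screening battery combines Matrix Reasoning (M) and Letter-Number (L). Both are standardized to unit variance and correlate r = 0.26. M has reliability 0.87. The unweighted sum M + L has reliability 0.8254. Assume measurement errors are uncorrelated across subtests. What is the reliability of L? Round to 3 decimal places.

Var(M+L) = 2 + 2·0.26 = 2.520.
True-score variance = ρ_M + ρ_L + 2·0.26, so 0.8254 = (0.87 + ρ_L + 0.52) / 2.520.
ρ_L = 0.8254·2.520 − 0.87 − 0.52 = 0.690.

0.690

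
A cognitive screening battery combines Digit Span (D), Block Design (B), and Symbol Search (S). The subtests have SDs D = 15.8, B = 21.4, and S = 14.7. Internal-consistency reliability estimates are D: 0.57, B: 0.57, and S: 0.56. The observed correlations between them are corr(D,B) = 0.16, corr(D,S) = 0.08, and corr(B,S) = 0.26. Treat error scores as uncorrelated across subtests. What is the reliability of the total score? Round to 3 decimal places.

Var(D+B+S) = 15.8² + 21.4² + 14.7² + 2·[15.8·21.4·0.16 + 15.8·14.7·0.08 + 21.4·14.7·0.26] = 923.69 + 308.942 = 1232.63.
Because errors are independent across components, Cov(Tᵢ,Tⱼ) = Cov(Xᵢ,Xⱼ); the off-diagonal part of the true-score variance is the same as above.
True-score variance = [15.8²·0.57 + 21.4²·0.57 + 14.7²·0.56] + 308.942 = 524.342 + 308.942 = 833.284.
Reliability = 833.284 / 1232.63 = 0.676.

0.676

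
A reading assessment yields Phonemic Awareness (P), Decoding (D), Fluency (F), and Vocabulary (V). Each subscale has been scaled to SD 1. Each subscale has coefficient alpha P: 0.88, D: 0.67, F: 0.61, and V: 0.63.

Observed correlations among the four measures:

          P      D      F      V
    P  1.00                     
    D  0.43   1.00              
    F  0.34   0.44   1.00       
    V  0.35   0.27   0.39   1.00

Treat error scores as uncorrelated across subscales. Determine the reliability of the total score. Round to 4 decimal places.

Var(P+D+F+V) = 4 + 2·[0.43 + 0.34 + 0.35 + 0.44 + 0.27 + 0.39] = 4 + 4.44 = 8.44.
With uncorrelated errors the cross-covariances are all true-score covariance, so they carry over unchanged; only the diagonal terms shrink to ρᵢσᵢ².
True-score variance = [0.88 + 0.67 + 0.61 + 0.63] + 4.44 = 2.79 + 4.44 = 7.23.
Reliability = 7.23 / 8.44 = 0.8566.

0.8566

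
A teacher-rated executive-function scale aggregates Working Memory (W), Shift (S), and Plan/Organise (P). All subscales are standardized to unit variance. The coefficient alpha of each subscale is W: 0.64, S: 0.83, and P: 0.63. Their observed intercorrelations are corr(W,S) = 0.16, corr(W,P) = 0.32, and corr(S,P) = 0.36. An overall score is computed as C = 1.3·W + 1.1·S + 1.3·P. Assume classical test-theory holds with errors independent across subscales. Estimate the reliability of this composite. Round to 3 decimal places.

Var(C) = 1.3² + 1.1² + 1.3² + 2·[1.43·0.16 + 1.69·0.32 + 1.43·0.36] = 4.59 + 2.5688 = 7.1588.
With uncorrelated errors the cross-covariances are all true-score covariance, so they carry over unchanged; only the diagonal terms shrink to ρᵢσᵢ².
True-score variance = [1.3²·0.64 + 1.1²·0.83 + 1.3²·0.63] + 2.5688 = 3.1506 + 2.5688 = 5.7194.
Reliability = 5.7194 / 7.1588 = 0.799.

0.799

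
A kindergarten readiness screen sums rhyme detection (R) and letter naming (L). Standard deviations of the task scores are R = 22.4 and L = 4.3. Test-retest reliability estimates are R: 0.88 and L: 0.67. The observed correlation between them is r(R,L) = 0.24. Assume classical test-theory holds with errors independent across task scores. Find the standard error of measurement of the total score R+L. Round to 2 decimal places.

Var(total) = 520.25 + 46.2336 = 566.484.
True-score variance = 453.937 + 46.2336 = 500.171, so reliability = 0.8829.
Error variance = 566.484 − 500.171 = 66.3129; SEM = √66.3129 = 8.14.

8.14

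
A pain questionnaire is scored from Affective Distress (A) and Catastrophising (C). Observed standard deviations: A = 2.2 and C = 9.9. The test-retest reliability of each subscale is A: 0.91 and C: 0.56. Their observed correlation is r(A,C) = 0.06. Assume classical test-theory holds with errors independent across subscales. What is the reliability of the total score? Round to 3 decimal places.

0.587

Var(A+C) = 2.2² + 9.9² + 2·[2.2·9.9·0.06] = 102.85 + 2.6136 = 105.464.
With uncorrelated errors the cross-covariances are all true-score covariance, so they carry over unchanged; only the diagonal terms shrink to ρᵢσᵢ².
True-score variance = [2.2²·0.91 + 9.9²·0.56] + 2.6136 = 59.29 + 2.6136 = 61.9036.
Reliability = 61.9036 / 105.464 = 0.587.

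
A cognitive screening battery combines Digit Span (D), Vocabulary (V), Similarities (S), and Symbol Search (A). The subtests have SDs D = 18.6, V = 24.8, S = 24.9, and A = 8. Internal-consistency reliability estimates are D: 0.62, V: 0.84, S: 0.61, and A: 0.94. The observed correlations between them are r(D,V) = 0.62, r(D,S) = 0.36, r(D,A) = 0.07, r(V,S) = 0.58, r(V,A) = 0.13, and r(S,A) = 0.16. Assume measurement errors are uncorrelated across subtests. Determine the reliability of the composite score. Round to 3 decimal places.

Var(D+V+S+A) = 18.6² + 24.8² + 24.9² + 8² + 2·[18.6·24.8·0.62 + 18.6·24.9·0.36 + 18.6·8·0.07 + 24.8·24.9·0.58 + 24.8·8·0.13 + 24.9·8·0.16] = 1645.01 + 1757.93 = 3402.94.
Under uncorrelated errors the observed covariances equal the true-score covariances, so only the own-variance terms attenuate.
True-score variance = [18.6²·0.62 + 24.8²·0.84 + 24.9²·0.61 + 8²·0.94] + 1757.93 = 1169.49 + 1757.93 = 2927.43.
Reliability = 2927.43 / 3402.94 = 0.860.

0.860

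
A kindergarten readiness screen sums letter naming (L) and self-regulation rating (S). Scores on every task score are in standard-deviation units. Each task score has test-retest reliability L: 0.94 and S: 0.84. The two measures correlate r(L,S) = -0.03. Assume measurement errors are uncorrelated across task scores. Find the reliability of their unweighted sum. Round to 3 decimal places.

0.887

Var(L+S) = 2 + 2·[(-0.03)] = 2 − 0.06 = 1.94.
With uncorrelated errors the cross-covariances are all true-score covariance, so they carry over unchanged; only the diagonal terms shrink to ρᵢσᵢ².
True-score variance = [0.94 + 0.84] − 0.06 = 1.78 − 0.06 = 1.72.
Reliability = 1.72 / 1.94 = 0.887.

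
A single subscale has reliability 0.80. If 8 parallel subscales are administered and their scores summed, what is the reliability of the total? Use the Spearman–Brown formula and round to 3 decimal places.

ρ_k = kρ / (1 + (k−1)ρ) = 8·0.80 / (1 + 7·0.80) = 6.400 / 6.600 = 0.970.

0.970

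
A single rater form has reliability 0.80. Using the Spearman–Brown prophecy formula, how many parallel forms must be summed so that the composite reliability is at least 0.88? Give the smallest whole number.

k ≥ ρ*(1−ρ₁)/(ρ₁(1−ρ*)) = 0.88·0.20 / (0.80·0.12) = 1.833.
Smallest integer k = 2.

2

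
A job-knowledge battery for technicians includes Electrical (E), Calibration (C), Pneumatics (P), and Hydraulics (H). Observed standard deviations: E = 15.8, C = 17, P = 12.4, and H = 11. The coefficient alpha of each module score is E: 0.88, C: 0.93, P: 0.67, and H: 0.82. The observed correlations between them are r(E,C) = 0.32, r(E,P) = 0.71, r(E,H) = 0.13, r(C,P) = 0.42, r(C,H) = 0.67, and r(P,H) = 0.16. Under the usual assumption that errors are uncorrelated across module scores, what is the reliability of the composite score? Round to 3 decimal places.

0.931

Var(E+C+P+H) = 15.8² + 17² + 12.4² + 11² + 2·[15.8·17·0.32 + 15.8·12.4·0.71 + 15.8·11·0.13 + 17·12.4·0.42 + 17·11·0.67 + 12.4·11·0.16] = 813.4 + 966.598 = 1780.
With uncorrelated errors the cross-covariances are all true-score covariance, so they carry over unchanged; only the diagonal terms shrink to ρᵢσᵢ².
True-score variance = [15.8²·0.88 + 17²·0.93 + 12.4²·0.67 + 11²·0.82] + 966.598 = 690.692 + 966.598 = 1657.29.
Reliability = 1657.29 / 1780 = 0.931.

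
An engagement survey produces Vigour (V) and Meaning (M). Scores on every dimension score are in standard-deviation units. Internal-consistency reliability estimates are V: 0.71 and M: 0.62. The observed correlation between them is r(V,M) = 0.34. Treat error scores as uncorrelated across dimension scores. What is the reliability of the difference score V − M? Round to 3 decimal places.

0.492

Var(V−M) = 1 + 1 − 2·0.34 = 2 − 0.68 = 1.32.
Under uncorrelated errors the observed covariances equal the true-score covariances, so only the own-variance terms attenuate.
True-score variance = [0.71 + 0.62] − 0.68 = 1.33 − 0.68 = 0.65.
Reliability = 0.65 / 1.32 = 0.492.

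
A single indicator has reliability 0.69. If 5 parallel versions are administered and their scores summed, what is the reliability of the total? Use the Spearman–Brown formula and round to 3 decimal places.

0.918

ρ_k = kρ / (1 + (k−1)ρ) = 5·0.69 / (1 + 4·0.69) = 3.450 / 3.760 = 0.918.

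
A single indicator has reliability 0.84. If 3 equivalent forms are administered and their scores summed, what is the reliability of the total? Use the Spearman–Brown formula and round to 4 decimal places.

0.9403

ρ_k = kρ / (1 + (k−1)ρ) = 3·0.84 / (1 + 2·0.84) = 2.520 / 2.680 = 0.9403.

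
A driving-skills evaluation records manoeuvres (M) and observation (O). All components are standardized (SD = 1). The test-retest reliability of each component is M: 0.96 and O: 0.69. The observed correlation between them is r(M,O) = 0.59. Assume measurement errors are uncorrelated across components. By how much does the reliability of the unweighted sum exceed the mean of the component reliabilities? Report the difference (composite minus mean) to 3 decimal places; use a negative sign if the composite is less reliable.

Var(sum) = 2 + 1.18 = 3.18; true-score variance = 1.65 + 1.18 = 2.83; composite reliability = 0.8899.
Mean component reliability = 0.8250.
Difference = 0.8899 − 0.8250 = 0.065.

0.065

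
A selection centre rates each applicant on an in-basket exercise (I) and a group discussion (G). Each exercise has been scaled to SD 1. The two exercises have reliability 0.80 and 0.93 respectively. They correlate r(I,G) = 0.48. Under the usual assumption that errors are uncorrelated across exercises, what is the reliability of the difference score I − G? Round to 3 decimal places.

Var(I−G) = 1 + 1 − 2·0.48 = 2 − 0.96 = 1.04.
Under uncorrelated errors the observed covariances equal the true-score covariances, so only the own-variance terms attenuate.
True-score variance = [0.80 + 0.93] − 0.96 = 1.73 − 0.96 = 0.77.
Reliability = 0.77 / 1.04 = 0.740.

0.740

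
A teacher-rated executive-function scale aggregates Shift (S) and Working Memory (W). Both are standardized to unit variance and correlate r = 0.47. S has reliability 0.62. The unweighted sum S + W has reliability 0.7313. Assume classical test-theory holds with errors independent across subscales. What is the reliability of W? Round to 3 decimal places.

0.590

Var(S+W) = 2 + 2·0.47 = 2.940.
True-score variance = ρ_S + ρ_W + 2·0.47, so 0.7313 = (0.62 + ρ_W + 0.94) / 2.940.
ρ_W = 0.7313·2.940 − 0.62 − 0.94 = 0.590.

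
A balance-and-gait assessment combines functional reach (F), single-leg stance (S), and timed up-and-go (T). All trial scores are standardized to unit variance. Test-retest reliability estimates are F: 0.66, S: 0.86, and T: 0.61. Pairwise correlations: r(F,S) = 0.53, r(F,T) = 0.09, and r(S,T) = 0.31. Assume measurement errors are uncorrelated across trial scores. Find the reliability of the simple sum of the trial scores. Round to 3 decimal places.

Var(F+S+T) = 3 + 2·[0.53 + 0.09 + 0.31] = 3 + 1.86 = 4.86.
Under uncorrelated errors the observed covariances equal the true-score covariances, so only the own-variance terms attenuate.
True-score variance = [0.66 + 0.86 + 0.61] + 1.86 = 2.13 + 1.86 = 3.99.
Reliability = 3.99 / 4.86 = 0.821.

0.821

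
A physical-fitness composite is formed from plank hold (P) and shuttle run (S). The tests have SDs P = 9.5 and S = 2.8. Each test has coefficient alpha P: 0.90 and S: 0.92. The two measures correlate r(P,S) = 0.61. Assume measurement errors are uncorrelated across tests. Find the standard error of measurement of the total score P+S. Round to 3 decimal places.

3.107

Var(total) = 98.09 + 32.452 = 130.542.
True-score variance = 88.4378 + 32.452 = 120.89, so reliability = 0.9261.
Error variance = 130.542 − 120.89 = 9.6522; SEM = √9.6522 = 3.107.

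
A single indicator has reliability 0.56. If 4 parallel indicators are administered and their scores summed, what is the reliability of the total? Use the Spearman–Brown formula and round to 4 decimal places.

ρ_k = kρ / (1 + (k−1)ρ) = 4·0.56 / (1 + 3·0.56) = 2.240 / 2.680 = 0.8358.

0.8358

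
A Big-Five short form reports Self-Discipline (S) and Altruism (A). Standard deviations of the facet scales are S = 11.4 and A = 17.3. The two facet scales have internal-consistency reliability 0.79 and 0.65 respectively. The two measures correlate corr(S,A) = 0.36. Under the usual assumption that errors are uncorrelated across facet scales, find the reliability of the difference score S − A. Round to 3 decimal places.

0.540

Var(S−A) = 11.4² + 17.3² − 2·11.4·17.3·0.36 = 429.25 − 141.998 = 287.252.
With uncorrelated errors the cross-covariances are all true-score covariance, so they carry over unchanged; only the diagonal terms shrink to ρᵢσᵢ².
True-score variance = [11.4²·0.79 + 17.3²·0.65] − 141.998 = 297.207 − 141.998 = 155.209.
Reliability = 155.209 / 287.252 = 0.540.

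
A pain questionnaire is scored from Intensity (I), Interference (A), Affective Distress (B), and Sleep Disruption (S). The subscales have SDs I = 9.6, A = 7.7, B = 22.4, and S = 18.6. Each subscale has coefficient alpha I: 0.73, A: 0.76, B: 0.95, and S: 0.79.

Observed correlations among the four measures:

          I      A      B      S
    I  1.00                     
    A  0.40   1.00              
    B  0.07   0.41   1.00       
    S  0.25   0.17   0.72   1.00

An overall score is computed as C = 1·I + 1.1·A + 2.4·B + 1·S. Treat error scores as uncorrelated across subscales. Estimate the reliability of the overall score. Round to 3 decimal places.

0.953

Var(C) = 9.6² + 1.1²·7.7² + 2.4²·22.4² + 18.6² + 2·[1.1·9.6·7.7·0.40 + 2.4·9.6·22.4·0.07 + 9.6·18.6·0.25 + 2.64·7.7·22.4·0.41 + 1.1·7.7·18.6·0.17 + 2.4·22.4·18.6·0.72] = 3400 + 2093.44 = 5493.44.
With uncorrelated errors the cross-covariances are all true-score covariance, so they carry over unchanged; only the diagonal terms shrink to ρᵢσᵢ².
True-score variance = [9.6²·0.73 + 1.1²·7.7²·0.76 + 2.4²·22.4²·0.95 + 18.6²·0.79] + 2093.44 = 3140.74 + 2093.44 = 5234.18.
Reliability = 5234.18 / 5493.44 = 0.953.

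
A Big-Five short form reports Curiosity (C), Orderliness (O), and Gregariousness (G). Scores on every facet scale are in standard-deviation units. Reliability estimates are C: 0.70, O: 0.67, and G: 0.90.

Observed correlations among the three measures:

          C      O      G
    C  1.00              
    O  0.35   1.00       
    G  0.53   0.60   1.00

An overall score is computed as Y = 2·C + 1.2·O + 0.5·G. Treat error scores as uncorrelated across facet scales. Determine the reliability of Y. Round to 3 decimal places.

Var(Y) = 2² + 1.2² + 0.5² + 2·[2.4·0.35 + 0.53 + 0.6·0.60] = 5.69 + 3.46 = 9.15.
Under uncorrelated errors the observed covariances equal the true-score covariances, so only the own-variance terms attenuate.
True-score variance = [2²·0.70 + 1.2²·0.67 + 0.5²·0.90] + 3.46 = 3.9898 + 3.46 = 7.4498.
Reliability = 7.4498 / 9.15 = 0.814.

0.814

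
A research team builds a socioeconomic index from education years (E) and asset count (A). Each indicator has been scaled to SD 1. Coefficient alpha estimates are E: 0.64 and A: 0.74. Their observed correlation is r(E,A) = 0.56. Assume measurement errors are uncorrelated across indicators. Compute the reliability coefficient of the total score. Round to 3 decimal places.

Var(E+A) = 2 + 2·[0.56] = 2 + 1.12 = 3.12.
Under uncorrelated errors the observed covariances equal the true-score covariances, so only the own-variance terms attenuate.
True-score variance = [0.64 + 0.74] + 1.12 = 1.38 + 1.12 = 2.5.
Reliability = 2.5 / 3.12 = 0.801.

0.801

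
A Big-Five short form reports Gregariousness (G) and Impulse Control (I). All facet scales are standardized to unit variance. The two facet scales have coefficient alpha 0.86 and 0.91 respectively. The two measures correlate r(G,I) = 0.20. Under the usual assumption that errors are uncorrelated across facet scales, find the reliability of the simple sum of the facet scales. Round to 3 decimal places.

Var(G+I) = 2 + 2·[0.20] = 2 + 0.4 = 2.4.
Because errors are independent across components, Cov(Tᵢ,Tⱼ) = Cov(Xᵢ,Xⱼ); the off-diagonal part of the true-score variance is the same as above.
True-score variance = [0.86 + 0.91] + 0.4 = 1.77 + 0.4 = 2.17.
Reliability = 2.17 / 2.4 = 0.904.

0.904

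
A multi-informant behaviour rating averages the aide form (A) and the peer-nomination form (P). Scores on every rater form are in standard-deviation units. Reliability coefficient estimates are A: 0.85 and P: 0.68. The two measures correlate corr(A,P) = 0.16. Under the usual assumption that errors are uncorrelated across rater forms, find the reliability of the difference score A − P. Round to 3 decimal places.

Var(A−P) = 1 + 1 − 2·0.16 = 2 − 0.32 = 1.68.
With uncorrelated errors the cross-covariances are all true-score covariance, so they carry over unchanged; only the diagonal terms shrink to ρᵢσᵢ².
True-score variance = [0.85 + 0.68] − 0.32 = 1.53 − 0.32 = 1.21.
Reliability = 1.21 / 1.68 = 0.720.

0.720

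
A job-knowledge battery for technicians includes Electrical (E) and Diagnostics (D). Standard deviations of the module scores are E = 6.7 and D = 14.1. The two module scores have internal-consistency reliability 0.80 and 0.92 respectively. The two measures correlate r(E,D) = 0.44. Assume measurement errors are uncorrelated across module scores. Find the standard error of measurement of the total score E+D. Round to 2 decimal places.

4.99

Var(total) = 243.7 + 83.1336 = 326.834.
True-score variance = 218.817 + 83.1336 = 301.951, so reliability = 0.9239.
Error variance = 326.834 − 301.951 = 24.8828; SEM = √24.8828 = 4.99.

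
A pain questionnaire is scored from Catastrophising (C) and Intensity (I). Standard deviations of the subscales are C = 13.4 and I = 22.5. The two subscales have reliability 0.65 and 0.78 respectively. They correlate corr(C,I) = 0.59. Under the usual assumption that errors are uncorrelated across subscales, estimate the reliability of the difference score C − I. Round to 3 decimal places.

0.472

Var(C−I) = 13.4² + 22.5² − 2·13.4·22.5·0.59 = 685.81 − 355.77 = 330.04.
With uncorrelated errors the cross-covariances are all true-score covariance, so they carry over unchanged; only the diagonal terms shrink to ρᵢσᵢ².
True-score variance = [13.4²·0.65 + 22.5²·0.78] − 355.77 = 511.589 − 355.77 = 155.819.
Reliability = 155.819 / 330.04 = 0.472.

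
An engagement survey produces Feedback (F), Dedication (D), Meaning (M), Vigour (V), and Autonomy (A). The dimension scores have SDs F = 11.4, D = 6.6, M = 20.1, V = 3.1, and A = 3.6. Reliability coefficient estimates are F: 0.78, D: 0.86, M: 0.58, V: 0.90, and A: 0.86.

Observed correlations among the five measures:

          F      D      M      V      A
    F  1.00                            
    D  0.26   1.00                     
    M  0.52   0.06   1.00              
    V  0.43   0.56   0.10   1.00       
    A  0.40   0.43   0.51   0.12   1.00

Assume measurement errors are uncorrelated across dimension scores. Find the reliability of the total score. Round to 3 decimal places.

Var(F+D+M+V+A) = 11.4² + 6.6² + 20.1² + 3.1² + 3.6² + 2·[11.4·6.6·0.26 + 11.4·20.1·0.52 + 11.4·3.1·0.43 + 11.4·3.6·0.40 + 6.6·20.1·0.06 + 6.6·3.1·0.56 + 6.6·3.6·0.43 + 20.1·3.1·0.10 + 20.1·3.6·0.51 + 3.1·3.6·0.12] = 600.1 + 488.87 = 1088.97.
Under uncorrelated errors the observed covariances equal the true-score covariances, so only the own-variance terms attenuate.
True-score variance = [11.4²·0.78 + 6.6²·0.86 + 20.1²·0.58 + 3.1²·0.90 + 3.6²·0.86] + 488.87 = 392.951 + 488.87 = 881.821.
Reliability = 881.821 / 1088.97 = 0.810.

0.810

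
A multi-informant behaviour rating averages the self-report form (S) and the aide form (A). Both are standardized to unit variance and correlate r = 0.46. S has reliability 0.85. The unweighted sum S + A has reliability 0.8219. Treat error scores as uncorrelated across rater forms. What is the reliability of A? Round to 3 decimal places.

Var(S+A) = 2 + 2·0.46 = 2.920.
True-score variance = ρ_S + ρ_A + 2·0.46, so 0.8219 = (0.85 + ρ_A + 0.92) / 2.920.
ρ_A = 0.8219·2.920 − 0.85 − 0.92 = 0.630.

0.630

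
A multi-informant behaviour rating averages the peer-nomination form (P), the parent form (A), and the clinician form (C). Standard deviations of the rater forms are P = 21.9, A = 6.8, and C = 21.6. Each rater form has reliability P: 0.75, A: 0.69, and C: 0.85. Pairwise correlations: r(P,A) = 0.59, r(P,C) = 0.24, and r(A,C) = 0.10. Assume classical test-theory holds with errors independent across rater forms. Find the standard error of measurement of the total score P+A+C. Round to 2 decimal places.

14.29

Var(total) = 992.41 + 432.161 = 1424.57.
True-score variance = 788.189 + 432.161 = 1220.35, so reliability = 0.8566.
Error variance = 1424.57 − 1220.35 = 204.221; SEM = √204.221 = 14.29.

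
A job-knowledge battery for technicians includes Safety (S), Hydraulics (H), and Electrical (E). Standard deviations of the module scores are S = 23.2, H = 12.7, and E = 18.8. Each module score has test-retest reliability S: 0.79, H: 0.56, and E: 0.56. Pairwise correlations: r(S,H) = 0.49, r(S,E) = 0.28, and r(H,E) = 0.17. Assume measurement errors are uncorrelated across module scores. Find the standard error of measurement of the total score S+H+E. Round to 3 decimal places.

Var(total) = 1052.97 + 614.175 = 1667.15.
True-score variance = 713.458 + 614.175 = 1327.63, so reliability = 0.7964.
Error variance = 1667.15 − 1327.63 = 339.512; SEM = √339.512 = 18.426.

18.426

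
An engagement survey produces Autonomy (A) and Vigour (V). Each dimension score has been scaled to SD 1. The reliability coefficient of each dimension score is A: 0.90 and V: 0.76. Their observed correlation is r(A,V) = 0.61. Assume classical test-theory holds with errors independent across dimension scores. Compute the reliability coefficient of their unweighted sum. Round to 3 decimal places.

Var(A+V) = 2 + 2·[0.61] = 2 + 1.22 = 3.22.
With uncorrelated errors the cross-covariances are all true-score covariance, so they carry over unchanged; only the diagonal terms shrink to ρᵢσᵢ².
True-score variance = [0.90 + 0.76] + 1.22 = 1.66 + 1.22 = 2.88.
Reliability = 2.88 / 3.22 = 0.894.

0.894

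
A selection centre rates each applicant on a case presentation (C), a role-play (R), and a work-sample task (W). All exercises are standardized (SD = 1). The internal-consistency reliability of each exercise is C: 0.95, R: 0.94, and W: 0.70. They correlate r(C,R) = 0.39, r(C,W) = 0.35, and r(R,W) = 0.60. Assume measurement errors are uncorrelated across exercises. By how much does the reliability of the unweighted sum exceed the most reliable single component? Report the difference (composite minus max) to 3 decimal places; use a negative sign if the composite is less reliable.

-0.022

Var(sum) = 3 + 2.68 = 5.68; true-score variance = 2.59 + 2.68 = 5.27; composite reliability = 0.9278.
Max component reliability = 0.9500.
Difference = 0.9278 − 0.9500 = -0.022.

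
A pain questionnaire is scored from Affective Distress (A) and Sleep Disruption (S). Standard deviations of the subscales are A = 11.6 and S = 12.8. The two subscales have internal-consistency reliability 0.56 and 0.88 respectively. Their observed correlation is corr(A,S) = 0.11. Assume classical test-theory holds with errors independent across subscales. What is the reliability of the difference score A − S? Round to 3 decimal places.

Var(A−S) = 11.6² + 12.8² − 2·11.6·12.8·0.11 = 298.4 − 32.6656 = 265.734.
Under uncorrelated errors the observed covariances equal the true-score covariances, so only the own-variance terms attenuate.
True-score variance = [11.6²·0.56 + 12.8²·0.88] − 32.6656 = 219.533 − 32.6656 = 186.867.
Reliability = 186.867 / 265.734 = 0.703.

0.703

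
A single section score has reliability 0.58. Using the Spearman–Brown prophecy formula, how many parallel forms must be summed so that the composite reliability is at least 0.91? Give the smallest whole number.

k ≥ ρ*(1−ρ₁)/(ρ₁(1−ρ*)) = 0.91·0.42 / (0.58·0.09) = 7.322.
Smallest integer k = 8.

8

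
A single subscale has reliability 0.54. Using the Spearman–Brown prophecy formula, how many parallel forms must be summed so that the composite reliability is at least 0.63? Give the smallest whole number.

2

k ≥ ρ*(1−ρ₁)/(ρ₁(1−ρ*)) = 0.63·0.46 / (0.54·0.37) = 1.450.
Smallest integer k = 2.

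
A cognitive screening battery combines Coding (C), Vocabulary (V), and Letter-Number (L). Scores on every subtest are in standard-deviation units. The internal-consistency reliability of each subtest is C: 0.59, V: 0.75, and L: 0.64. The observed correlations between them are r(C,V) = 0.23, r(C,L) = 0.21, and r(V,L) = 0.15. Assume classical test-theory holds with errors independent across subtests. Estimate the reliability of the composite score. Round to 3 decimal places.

0.756

Var(C+V+L) = 3 + 2·[0.23 + 0.21 + 0.15] = 3 + 1.18 = 4.18.
Because errors are independent across components, Cov(Tᵢ,Tⱼ) = Cov(Xᵢ,Xⱼ); the off-diagonal part of the true-score variance is the same as above.
True-score variance = [0.59 + 0.75 + 0.64] + 1.18 = 1.98 + 1.18 = 3.16.
Reliability = 3.16 / 4.18 = 0.756.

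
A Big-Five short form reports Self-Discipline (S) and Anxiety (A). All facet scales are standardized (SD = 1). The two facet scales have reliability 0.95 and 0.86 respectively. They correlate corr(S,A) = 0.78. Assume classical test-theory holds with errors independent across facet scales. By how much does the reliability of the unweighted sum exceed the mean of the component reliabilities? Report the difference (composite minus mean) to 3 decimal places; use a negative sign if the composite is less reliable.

0.042

Var(sum) = 2 + 1.56 = 3.56; true-score variance = 1.81 + 1.56 = 3.37; composite reliability = 0.9466.
Mean component reliability = 0.9050.
Difference = 0.9466 − 0.9050 = 0.042.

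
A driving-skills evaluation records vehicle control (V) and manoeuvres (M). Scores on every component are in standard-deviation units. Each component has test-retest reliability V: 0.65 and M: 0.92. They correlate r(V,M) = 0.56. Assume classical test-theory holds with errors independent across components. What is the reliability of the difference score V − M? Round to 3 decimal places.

0.511

Var(V−M) = 1 + 1 − 2·0.56 = 2 − 1.12 = 0.88.
Because errors are independent across components, Cov(Tᵢ,Tⱼ) = Cov(Xᵢ,Xⱼ); the off-diagonal part of the true-score variance is the same as above.
True-score variance = [0.65 + 0.92] − 1.12 = 1.57 − 1.12 = 0.45.
Reliability = 0.45 / 0.88 = 0.511.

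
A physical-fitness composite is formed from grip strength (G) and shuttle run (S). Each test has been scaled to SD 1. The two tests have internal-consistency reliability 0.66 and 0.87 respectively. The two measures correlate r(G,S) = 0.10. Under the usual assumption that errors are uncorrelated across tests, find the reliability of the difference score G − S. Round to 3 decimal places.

0.739

Var(G−S) = 1 + 1 − 2·0.10 = 2 − 0.2 = 1.8.
Under uncorrelated errors the observed covariances equal the true-score covariances, so only the own-variance terms attenuate.
True-score variance = [0.66 + 0.87] − 0.2 = 1.53 − 0.2 = 1.33.
Reliability = 1.33 / 1.8 = 0.739.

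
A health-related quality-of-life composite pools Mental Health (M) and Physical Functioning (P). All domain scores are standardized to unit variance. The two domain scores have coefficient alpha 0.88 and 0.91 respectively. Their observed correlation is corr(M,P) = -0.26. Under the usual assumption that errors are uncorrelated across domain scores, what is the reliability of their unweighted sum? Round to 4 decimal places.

Var(M+P) = 2 + 2·[(-0.26)] = 2 − 0.52 = 1.48.
Because errors are independent across components, Cov(Tᵢ,Tⱼ) = Cov(Xᵢ,Xⱼ); the off-diagonal part of the true-score variance is the same as above.
True-score variance = [0.88 + 0.91] − 0.52 = 1.79 − 0.52 = 1.27.
Reliability = 1.27 / 1.48 = 0.8581.

0.8581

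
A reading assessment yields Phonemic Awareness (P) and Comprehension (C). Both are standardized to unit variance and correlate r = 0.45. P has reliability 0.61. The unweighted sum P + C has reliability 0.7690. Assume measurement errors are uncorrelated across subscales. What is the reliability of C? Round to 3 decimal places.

0.720

Var(P+C) = 2 + 2·0.45 = 2.900.
True-score variance = ρ_P + ρ_C + 2·0.45, so 0.7690 = (0.61 + ρ_C + 0.90) / 2.900.
ρ_C = 0.7690·2.900 − 0.61 − 0.90 = 0.720.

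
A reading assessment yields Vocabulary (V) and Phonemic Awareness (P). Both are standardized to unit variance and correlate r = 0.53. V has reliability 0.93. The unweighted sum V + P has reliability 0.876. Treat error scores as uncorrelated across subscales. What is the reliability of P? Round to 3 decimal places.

0.691

Var(V+P) = 2 + 2·0.53 = 3.060.
True-score variance = ρ_V + ρ_P + 2·0.53, so 0.876 = (0.93 + ρ_P + 1.06) / 3.060.
ρ_P = 0.876·3.060 − 0.93 − 1.06 = 0.691.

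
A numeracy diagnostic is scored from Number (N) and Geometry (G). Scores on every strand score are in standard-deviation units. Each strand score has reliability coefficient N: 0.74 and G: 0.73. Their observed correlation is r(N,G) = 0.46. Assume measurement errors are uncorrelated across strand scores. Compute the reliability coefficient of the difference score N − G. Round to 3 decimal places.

Var(N−G) = 1 + 1 − 2·0.46 = 2 − 0.92 = 1.08.
With uncorrelated errors the cross-covariances are all true-score covariance, so they carry over unchanged; only the diagonal terms shrink to ρᵢσᵢ².
True-score variance = [0.74 + 0.73] − 0.92 = 1.47 − 0.92 = 0.55.
Reliability = 0.55 / 1.08 = 0.509.

0.509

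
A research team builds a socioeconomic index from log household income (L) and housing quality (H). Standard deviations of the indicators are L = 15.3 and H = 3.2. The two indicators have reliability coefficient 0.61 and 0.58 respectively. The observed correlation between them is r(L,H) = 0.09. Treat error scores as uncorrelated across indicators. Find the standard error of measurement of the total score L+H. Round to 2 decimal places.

9.78

Var(total) = 244.33 + 8.8128 = 253.143.
True-score variance = 148.734 + 8.8128 = 157.547, so reliability = 0.6224.
Error variance = 253.143 − 157.547 = 95.5959; SEM = √95.5959 = 9.78.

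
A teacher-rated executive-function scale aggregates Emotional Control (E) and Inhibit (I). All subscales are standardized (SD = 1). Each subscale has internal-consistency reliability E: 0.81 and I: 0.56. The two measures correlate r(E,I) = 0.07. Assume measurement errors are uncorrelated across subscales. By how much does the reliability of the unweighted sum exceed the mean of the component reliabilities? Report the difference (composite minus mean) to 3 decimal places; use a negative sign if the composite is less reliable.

Var(sum) = 2 + 0.14 = 2.14; true-score variance = 1.37 + 0.14 = 1.51; composite reliability = 0.7056.
Mean component reliability = 0.6850.
Difference = 0.7056 − 0.6850 = 0.021.

0.021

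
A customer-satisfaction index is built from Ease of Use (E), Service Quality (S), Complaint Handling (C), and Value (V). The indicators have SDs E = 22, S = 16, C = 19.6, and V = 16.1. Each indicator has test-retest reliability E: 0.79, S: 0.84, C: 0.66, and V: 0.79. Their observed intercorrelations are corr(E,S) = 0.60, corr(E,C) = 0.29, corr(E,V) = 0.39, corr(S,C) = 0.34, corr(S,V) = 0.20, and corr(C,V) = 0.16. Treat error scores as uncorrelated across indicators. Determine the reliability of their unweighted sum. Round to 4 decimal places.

Var(E+S+C+V) = 22² + 16² + 19.6² + 16.1² + 2·[22·16·0.60 + 22·19.6·0.29 + 22·16.1·0.39 + 16·19.6·0.34 + 16·16.1·0.20 + 19.6·16.1·0.16] = 1383.37 + 1366.04 = 2749.41.
Because errors are independent across components, Cov(Tᵢ,Tⱼ) = Cov(Xᵢ,Xⱼ); the off-diagonal part of the true-score variance is the same as above.
True-score variance = [22²·0.79 + 16²·0.84 + 19.6²·0.66 + 16.1²·0.79] + 1366.04 = 1055.72 + 1366.04 = 2421.76.
Reliability = 2421.76 / 2749.41 = 0.8808.

0.8808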